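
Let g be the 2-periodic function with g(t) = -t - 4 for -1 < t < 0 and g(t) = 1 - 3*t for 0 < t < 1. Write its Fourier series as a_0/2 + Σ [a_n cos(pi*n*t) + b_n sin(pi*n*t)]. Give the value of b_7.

6/(7*pi)

b_7 = ∫_{-1}^{1} g(t) sin(7*pi*t) dt.
Split the integral at the breakpoints.
Integrating by parts (boundary term plus one more integral), an antiderivative of (-t - 4) sin(7*pi*t) is t*cos(7*pi*t)/(7*pi) - sin(7*pi*t)/(49*pi**2) + 4*cos(7*pi*t)/(7*pi); evaluating from -1 to 0: ∫_{-1}^{0} (-t - 4) sin(7*pi*t) dt = (4/(7*pi)) - (-3/(7*pi)) = 1/pi.
Integrating by parts (boundary term plus one more integral), an antiderivative of (1 - 3*t) sin(7*pi*t) is 3*t*cos(7*pi*t)/(7*pi) - 3*sin(7*pi*t)/(49*pi**2) - cos(7*pi*t)/(7*pi); evaluating from 0 to 1: ∫_{0}^{1} (1 - 3*t) sin(7*pi*t) dt = (-2/(7*pi)) - (-1/(7*pi)) = -1/(7*pi).
Summing the pieces gives b_7 = 6/(7*pi).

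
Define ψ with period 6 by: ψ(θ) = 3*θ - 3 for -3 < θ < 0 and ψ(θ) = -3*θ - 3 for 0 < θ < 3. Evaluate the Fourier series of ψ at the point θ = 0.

-3

ψ is continuous at θ = 0 with value -3, so the series converges to -3 there.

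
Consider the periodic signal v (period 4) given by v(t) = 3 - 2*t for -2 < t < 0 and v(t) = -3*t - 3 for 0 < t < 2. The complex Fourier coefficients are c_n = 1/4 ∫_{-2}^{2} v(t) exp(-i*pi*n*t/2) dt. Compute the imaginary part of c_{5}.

Since v is real-valued, Im(c_{5}) = -1/4 ∫_{-2}^{2} v(t) sin(5*pi*t/2) dt = -b_{5}/2.
Split the integral at the breakpoints.
Integrating by parts (boundary term plus one more integral), an antiderivative of (3 - 2*t) sin(5*pi*t/2) is 4*t*cos(5*pi*t/2)/(5*pi) - 8*sin(5*pi*t/2)/(25*pi**2) - 6*cos(5*pi*t/2)/(5*pi); evaluating from -2 to 0: ∫_{-2}^{0} (3 - 2*t) sin(5*pi*t/2) dt = (-6/(5*pi)) - (14/(5*pi)) = -4/pi.
Integrating by parts (boundary term plus one more integral), an antiderivative of (-3*t - 3) sin(5*pi*t/2) is 6*t*cos(5*pi*t/2)/(5*pi) - 12*sin(5*pi*t/2)/(25*pi**2) + 6*cos(5*pi*t/2)/(5*pi); evaluating from 0 to 2: ∫_{0}^{2} (-3*t - 3) sin(5*pi*t/2) dt = (-18/(5*pi)) - (6/(5*pi)) = -24/(5*pi).
So ∫_{-2}^{2} v(t) sin(5*pi*t/2) dt = -44/(5*pi).
Hence Im(c_{5}) = (-1/4)·(-44/(5*pi)) = 11/(5*pi).

11/(5*pi)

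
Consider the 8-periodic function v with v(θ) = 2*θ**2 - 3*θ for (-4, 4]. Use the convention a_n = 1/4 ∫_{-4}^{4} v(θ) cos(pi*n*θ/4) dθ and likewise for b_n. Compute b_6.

b_6 = 1/4 ∫_{-4}^{4} v(θ) sin(3*pi*θ/2) dθ.
Integrating by parts twice (tabular method), an antiderivative of (2*θ**2 - 3*θ) sin(3*pi*θ/2) is -4*θ**2*cos(3*pi*θ/2)/(3*pi) + 16*θ*sin(3*pi*θ/2)/(9*pi**2) + 2*θ*cos(3*pi*θ/2)/pi - 4*sin(3*pi*θ/2)/(3*pi**2) + 32*cos(3*pi*θ/2)/(27*pi**3); evaluating from -4 to 4: ∫_{-4}^{4} (2*θ**2 - 3*θ) sin(3*pi*θ/2) dθ = (8*(4 - 45*pi**2)/(27*pi**3)) - (8*(4 - 99*pi**2)/(27*pi**3)) = 16/pi.
Hence b_6 = (1/4)·(16/pi) = 4/pi.

4/pi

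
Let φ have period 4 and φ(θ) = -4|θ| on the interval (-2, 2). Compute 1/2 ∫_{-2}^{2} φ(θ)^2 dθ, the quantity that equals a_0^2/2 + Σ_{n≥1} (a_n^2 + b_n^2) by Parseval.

128/3

1/2 ∫_{-2}^{2} φ(θ)^2 dθ = 1/2 · (256/3) = 128/3.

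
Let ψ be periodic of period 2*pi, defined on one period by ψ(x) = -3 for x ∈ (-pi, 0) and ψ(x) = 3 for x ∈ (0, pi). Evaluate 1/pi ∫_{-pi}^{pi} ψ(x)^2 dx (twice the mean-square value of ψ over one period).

1/pi ∫_{-pi}^{pi} ψ(x)^2 dx = 1/pi · (18*pi) = 18.

18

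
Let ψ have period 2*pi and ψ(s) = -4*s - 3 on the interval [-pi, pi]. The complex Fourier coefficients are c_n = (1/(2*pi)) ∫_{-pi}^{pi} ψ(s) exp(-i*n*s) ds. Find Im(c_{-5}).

-4/5

Since ψ is real-valued, Im(c_{-5}) = -(1/(2*pi)) ∫_{-pi}^{pi} ψ(s) sin(-5*s) ds = b_{5}/2.
Integrating by parts (boundary term plus one more integral), an antiderivative of (-4*s - 3) sin(-5*s) is -4*s*cos(5*s)/5 + 4*sin(5*s)/25 - 3*cos(5*s)/5; evaluating from -pi to pi: ∫_{-pi}^{pi} (-4*s - 3) sin(-5*s) ds = (3/5 + 4*pi/5) - (3/5 - 4*pi/5) = 8*pi/5.
Hence Im(c_{-5}) = (-1/(2*pi))·(8*pi/5) = -4/5.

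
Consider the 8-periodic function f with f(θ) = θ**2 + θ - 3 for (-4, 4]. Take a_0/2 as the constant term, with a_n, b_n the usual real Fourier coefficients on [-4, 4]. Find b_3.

8/(3*pi)

b_3 = 1/4 ∫_{-4}^{4} f(θ) sin(3*pi*θ/4) dθ.
Integrating by parts twice (tabular method), an antiderivative of (θ**2 + θ - 3) sin(3*pi*θ/4) is -4*θ**2*cos(3*pi*θ/4)/(3*pi) + 32*θ*sin(3*pi*θ/4)/(9*pi**2) - 4*θ*cos(3*pi*θ/4)/(3*pi) + 16*sin(3*pi*θ/4)/(9*pi**2) + 128*cos(3*pi*θ/4)/(27*pi**3) + 4*cos(3*pi*θ/4)/pi; evaluating from -4 to 4: ∫_{-4}^{4} (θ**2 + θ - 3) sin(3*pi*θ/4) dθ = (4*(-32 + 153*pi**2)/(27*pi**3)) - (-128/(27*pi**3) + 12/pi) = 32/(3*pi).
Hence b_3 = (1/4)·(32/(3*pi)) = 8/(3*pi).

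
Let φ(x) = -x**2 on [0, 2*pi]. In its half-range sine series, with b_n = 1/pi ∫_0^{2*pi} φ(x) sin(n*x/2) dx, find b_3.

8*(4 - 9*pi**2)/(27*pi)

b_3 = 1/pi ∫_0^{2*pi} (-x**2) sin(3*x/2) dx.
Integrating by parts twice (tabular method), an antiderivative of (-x**2) sin(3*x/2) is 2*x**2*cos(3*x/2)/3 - 8*x*sin(3*x/2)/9 - 16*cos(3*x/2)/27; evaluating from 0 to 2*pi: ∫_{0}^{2*pi} (-x**2) sin(3*x/2) dx = (16/27 - 8*pi**2/3) - (-16/27) = 32/27 - 8*pi**2/3.
Hence b_3 = (1/pi)·(32/27 - 8*pi**2/3) = 8*(4 - 9*pi**2)/(27*pi).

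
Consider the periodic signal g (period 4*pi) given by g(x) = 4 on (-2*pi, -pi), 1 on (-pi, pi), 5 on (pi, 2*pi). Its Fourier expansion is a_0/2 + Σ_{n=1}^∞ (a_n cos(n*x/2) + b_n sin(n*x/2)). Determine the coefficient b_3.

1/(3*pi)

b_3 = (1/(2*pi)) ∫_{-2*pi}^{2*pi} g(x) sin(3*x/2) dx.
Split the integral at the breakpoints.
Directly, an antiderivative of (4) sin(3*x/2) is -8*cos(3*x/2)/3; evaluating from -2*pi to -pi: ∫_{-2*pi}^{-pi} (4) sin(3*x/2) dx = (0) - (8/3) = -8/3.
Directly, an antiderivative of (1) sin(3*x/2) is -2*cos(3*x/2)/3; evaluating from -pi to pi: ∫_{-pi}^{pi} (1) sin(3*x/2) dx = (0) - (0) = 0.
Directly, an antiderivative of (5) sin(3*x/2) is -10*cos(3*x/2)/3; evaluating from pi to 2*pi: ∫_{pi}^{2*pi} (5) sin(3*x/2) dx = (10/3) - (0) = 10/3.
Summing the pieces and multiplying by (1/(2*pi)) gives b_3 = 1/(3*pi).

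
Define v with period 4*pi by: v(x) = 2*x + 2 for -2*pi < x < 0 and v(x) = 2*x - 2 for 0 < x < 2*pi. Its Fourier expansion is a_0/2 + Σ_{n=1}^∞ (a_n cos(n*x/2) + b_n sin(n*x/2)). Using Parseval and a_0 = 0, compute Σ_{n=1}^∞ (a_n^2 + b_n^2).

-16*pi + 8 + 32*pi**2/3

Parseval: a_0^2/2 + Σ_{n≥1} (a_n^2+b_n^2) = (1/(2*pi)) ∫_{-2*pi}^{2*pi} v(x)^2 dx = -16*pi + 8 + 32*pi**2/3.
Subtract a_0^2/2 = 0: Σ (a_n^2+b_n^2) = -16*pi + 8 + 32*pi**2/3.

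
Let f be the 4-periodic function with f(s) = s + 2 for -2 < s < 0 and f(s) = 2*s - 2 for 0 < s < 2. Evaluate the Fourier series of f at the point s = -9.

s = -9 differs from s = -1 by -2 full period(s), and the series is 4-periodic.
f is continuous at s = -1 with value 1, so the series converges to 1 there.

1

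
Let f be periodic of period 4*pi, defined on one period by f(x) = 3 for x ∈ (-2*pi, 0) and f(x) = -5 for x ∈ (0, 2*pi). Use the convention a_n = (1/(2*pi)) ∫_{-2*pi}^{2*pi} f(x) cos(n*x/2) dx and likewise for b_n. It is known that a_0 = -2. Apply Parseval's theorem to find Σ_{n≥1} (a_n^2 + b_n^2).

Parseval: a_0^2/2 + Σ_{n≥1} (a_n^2+b_n^2) = (1/(2*pi)) ∫_{-2*pi}^{2*pi} f(x)^2 dx = 34.
Subtract a_0^2/2 = 2: Σ (a_n^2+b_n^2) = 32.

32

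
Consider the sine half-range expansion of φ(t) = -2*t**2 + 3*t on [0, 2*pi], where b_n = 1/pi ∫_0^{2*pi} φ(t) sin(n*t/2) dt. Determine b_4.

-3 + 4*pi

b_4 = 1/pi ∫_0^{2*pi} (-2*t**2 + 3*t) sin(2*t) dt.
Integrating by parts twice (tabular method), an antiderivative of (-2*t**2 + 3*t) sin(2*t) is t**2*cos(2*t) - t*sin(2*t) - 3*t*cos(2*t)/2 + 3*sin(2*t)/4 - cos(2*t)/2; evaluating from 0 to 2*pi: ∫_{0}^{2*pi} (-2*t**2 + 3*t) sin(2*t) dt = (-3*pi - 1/2 + 4*pi**2) - (-1/2) = pi*(-3 + 4*pi).
Hence b_4 = (1/pi)·(pi*(-3 + 4*pi)) = -3 + 4*pi.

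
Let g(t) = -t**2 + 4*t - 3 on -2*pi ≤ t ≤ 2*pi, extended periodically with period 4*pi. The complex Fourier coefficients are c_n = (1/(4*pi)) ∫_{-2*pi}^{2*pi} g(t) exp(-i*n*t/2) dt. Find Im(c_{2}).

Since g is real-valued, Im(c_{2}) = -(1/(4*pi)) ∫_{-2*pi}^{2*pi} g(t) sin(t) dt = -b_{2}/2.
Integrating by parts twice (tabular method), an antiderivative of (-t**2 + 4*t - 3) sin(t) is t**2*cos(t) - 2*t*sin(t) - 4*t*cos(t) + 4*sin(t) + cos(t); evaluating from -2*pi to 2*pi: ∫_{-2*pi}^{2*pi} (-t**2 + 4*t - 3) sin(t) dt = (-8*pi + 1 + 4*pi**2) - (1 + 8*pi + 4*pi**2) = -16*pi.
Hence Im(c_{2}) = (-1/(4*pi))·(-16*pi) = 4.

4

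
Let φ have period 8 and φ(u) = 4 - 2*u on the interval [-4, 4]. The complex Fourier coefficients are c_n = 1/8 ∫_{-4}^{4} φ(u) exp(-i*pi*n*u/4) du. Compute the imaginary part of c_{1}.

Since φ is real-valued, Im(c_{1}) = -1/8 ∫_{-4}^{4} φ(u) sin(pi*u/4) du = -b_{1}/2.
Integrating by parts (boundary term plus one more integral), an antiderivative of (4 - 2*u) sin(pi*u/4) is 8*u*cos(pi*u/4)/pi - 32*sin(pi*u/4)/pi**2 - 16*cos(pi*u/4)/pi; evaluating from -4 to 4: ∫_{-4}^{4} (4 - 2*u) sin(pi*u/4) du = (-16/pi) - (48/pi) = -64/pi.
Hence Im(c_{1}) = (-1/8)·(-64/pi) = 8/pi.

8/pi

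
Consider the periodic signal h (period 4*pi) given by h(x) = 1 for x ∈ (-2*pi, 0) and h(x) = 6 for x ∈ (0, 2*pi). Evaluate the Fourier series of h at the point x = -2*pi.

At x = -2*pi the one-sided limits are h(-2*pi^-) = 6 and h(-2*pi^+) = 1.
By Dirichlet's theorem the series converges to their average, [(6) + (1)]/2 = 7/2.

7/2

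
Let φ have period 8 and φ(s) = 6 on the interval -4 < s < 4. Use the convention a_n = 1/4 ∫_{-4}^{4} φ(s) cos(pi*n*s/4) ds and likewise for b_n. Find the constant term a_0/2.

a_0 = 1/4 ∫_{-4}^{4} φ(s) ds = 1/4 · (48) = 12.
So the constant term a_0/2 = 6.

6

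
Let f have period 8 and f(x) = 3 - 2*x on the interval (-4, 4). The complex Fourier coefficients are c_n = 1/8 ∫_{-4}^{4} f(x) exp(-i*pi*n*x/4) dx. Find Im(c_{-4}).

2/pi

Since f is real-valued, Im(c_{-4}) = -1/8 ∫_{-4}^{4} f(x) sin(-pi*x) dx = b_{4}/2.
Integrating by parts (boundary term plus one more integral), an antiderivative of (3 - 2*x) sin(-pi*x) is -2*x*cos(pi*x)/pi + 2*sin(pi*x)/pi**2 + 3*cos(pi*x)/pi; evaluating from -4 to 4: ∫_{-4}^{4} (3 - 2*x) sin(-pi*x) dx = (-5/pi) - (11/pi) = -16/pi.
Hence Im(c_{-4}) = (-1/8)·(-16/pi) = 2/pi.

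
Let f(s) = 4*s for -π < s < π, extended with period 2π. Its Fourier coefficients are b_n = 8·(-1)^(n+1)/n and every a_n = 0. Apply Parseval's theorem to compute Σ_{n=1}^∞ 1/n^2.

pi**2/6

Parseval: Σ b_n^2 = (1/π) ∫_{-π}^{π} f(s)^2 ds = 32*pi**2/3.
Σ b_n^2 = Σ 64/n^2, so Σ 1/n^2 = (32*pi**2/3)/64 = pi**2/6.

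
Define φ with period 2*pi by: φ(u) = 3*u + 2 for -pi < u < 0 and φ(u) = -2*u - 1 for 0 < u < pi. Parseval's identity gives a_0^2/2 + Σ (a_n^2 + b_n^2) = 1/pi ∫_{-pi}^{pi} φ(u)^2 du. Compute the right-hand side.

1/pi ∫_{-pi}^{pi} φ(u)^2 du = 1/pi · (pi*(-12*pi + 15 + 13*pi**2)/3) = -4*pi + 5 + 13*pi**2/3.

-4*pi + 5 + 13*pi**2/3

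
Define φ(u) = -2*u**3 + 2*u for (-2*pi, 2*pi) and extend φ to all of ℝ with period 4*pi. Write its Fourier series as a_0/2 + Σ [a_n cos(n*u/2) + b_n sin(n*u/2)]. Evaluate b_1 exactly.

b_1 = (1/(2*pi)) ∫_{-2*pi}^{2*pi} φ(u) sin(u/2) du.
φ is odd and sin(u/2) is odd, so the integrand is even and b_1 = 1/pi ∫_0^{2*pi} φ(u) sin(u/2) du.
Integrating by parts three times (tabular method), an antiderivative of (-2*u**3 + 2*u) sin(u/2) is 4*u**3*cos(u/2) - 24*u**2*sin(u/2) - 100*u*cos(u/2) + 200*sin(u/2); evaluating from 0 to 2*pi: ∫_{0}^{2*pi} (-2*u**3 + 2*u) sin(u/2) du = (-32*pi**3 + 200*pi) - (0) = -32*pi**3 + 200*pi.
Hence b_1 = (1/pi)·(-32*pi**3 + 200*pi) = 200 - 32*pi**2.

200 - 32*pi**2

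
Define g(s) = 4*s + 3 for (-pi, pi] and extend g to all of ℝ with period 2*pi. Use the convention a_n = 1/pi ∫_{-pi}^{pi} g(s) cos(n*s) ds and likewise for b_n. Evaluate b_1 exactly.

b_1 = 1/pi ∫_{-pi}^{pi} g(s) sin(s) ds.
Integrating by parts (boundary term plus one more integral), an antiderivative of (4*s + 3) sin(s) is -4*s*cos(s) + 4*sin(s) - 3*cos(s); evaluating from -pi to pi: ∫_{-pi}^{pi} (4*s + 3) sin(s) ds = (3 + 4*pi) - (3 - 4*pi) = 8*pi.
Hence b_1 = (1/pi)·(8*pi) = 8.

8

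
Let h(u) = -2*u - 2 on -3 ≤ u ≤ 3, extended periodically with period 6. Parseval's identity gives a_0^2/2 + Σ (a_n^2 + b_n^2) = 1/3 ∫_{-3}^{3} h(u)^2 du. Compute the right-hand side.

32

1/3 ∫_{-3}^{3} h(u)^2 du = 1/3 · (96) = 32.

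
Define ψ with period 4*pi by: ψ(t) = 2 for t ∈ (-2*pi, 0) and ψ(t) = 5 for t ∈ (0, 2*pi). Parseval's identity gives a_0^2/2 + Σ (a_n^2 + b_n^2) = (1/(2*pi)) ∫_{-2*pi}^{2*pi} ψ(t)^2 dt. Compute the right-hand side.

(1/(2*pi)) ∫_{-2*pi}^{2*pi} ψ(t)^2 dt = (1/(2*pi)) · (58*pi) = 29.

29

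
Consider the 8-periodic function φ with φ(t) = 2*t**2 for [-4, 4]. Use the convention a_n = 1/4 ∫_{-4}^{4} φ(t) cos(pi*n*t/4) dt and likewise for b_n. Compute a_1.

a_1 = 1/4 ∫_{-4}^{4} φ(t) cos(pi*t/4) dt.
φ is even and cos(pi*t/4) is even, so the integrand is even and a_1 = 1/2 ∫_0^{4} φ(t) cos(pi*t/4) dt.
Integrating by parts twice (tabular method), an antiderivative of (2*t**2) cos(pi*t/4) is 8*t**2*sin(pi*t/4)/pi + 64*t*cos(pi*t/4)/pi**2 - 256*sin(pi*t/4)/pi**3; evaluating from 0 to 4: ∫_{0}^{4} (2*t**2) cos(pi*t/4) dt = (-256/pi**2) - (0) = -256/pi**2.
Hence a_1 = (1/2)·(-256/pi**2) = -128/pi**2.

-128/pi**2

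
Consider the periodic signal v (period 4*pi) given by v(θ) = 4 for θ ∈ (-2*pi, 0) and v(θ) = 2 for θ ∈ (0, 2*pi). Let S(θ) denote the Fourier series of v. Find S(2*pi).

At θ = 2*pi the one-sided limits are v(2*pi^-) = 2 and v(2*pi^+) = 4.
By Dirichlet's theorem the series converges to their average, [(2) + (4)]/2 = 3.

3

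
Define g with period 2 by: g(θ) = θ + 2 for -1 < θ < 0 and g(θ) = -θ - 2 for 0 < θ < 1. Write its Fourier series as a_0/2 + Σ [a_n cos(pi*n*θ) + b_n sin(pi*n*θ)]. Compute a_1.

4/pi**2

a_1 = ∫_{-1}^{1} g(θ) cos(pi*θ) dθ.
Split the integral at the breakpoints.
Integrating by parts (boundary term plus one more integral), an antiderivative of (θ + 2) cos(pi*θ) is θ*sin(pi*θ)/pi + 2*sin(pi*θ)/pi + cos(pi*θ)/pi**2; evaluating from -1 to 0: ∫_{-1}^{0} (θ + 2) cos(pi*θ) dθ = (pi**(-2)) - (-1/pi**2) = 2/pi**2.
Integrating by parts (boundary term plus one more integral), an antiderivative of (-θ - 2) cos(pi*θ) is -θ*sin(pi*θ)/pi - 2*sin(pi*θ)/pi - cos(pi*θ)/pi**2; evaluating from 0 to 1: ∫_{0}^{1} (-θ - 2) cos(pi*θ) dθ = (pi**(-2)) - (-1/pi**2) = 2/pi**2.
Summing the pieces gives a_1 = 4/pi**2.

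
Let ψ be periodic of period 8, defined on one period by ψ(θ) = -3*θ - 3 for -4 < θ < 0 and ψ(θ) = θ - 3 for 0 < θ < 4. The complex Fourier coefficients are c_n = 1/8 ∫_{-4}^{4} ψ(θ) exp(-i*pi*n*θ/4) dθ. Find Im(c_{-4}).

1/pi

Since ψ is real-valued, Im(c_{-4}) = -1/8 ∫_{-4}^{4} ψ(θ) sin(-pi*θ) dθ = b_{4}/2.
Split the integral at the breakpoints.
Integrating by parts (boundary term plus one more integral), an antiderivative of (-3*θ - 3) sin(-pi*θ) is -3*θ*cos(pi*θ)/pi + 3*sin(pi*θ)/pi**2 - 3*cos(pi*θ)/pi; evaluating from -4 to 0: ∫_{-4}^{0} (-3*θ - 3) sin(-pi*θ) dθ = (-3/pi) - (9/pi) = -12/pi.
Integrating by parts (boundary term plus one more integral), an antiderivative of (θ - 3) sin(-pi*θ) is θ*cos(pi*θ)/pi - sin(pi*θ)/pi**2 - 3*cos(pi*θ)/pi; evaluating from 0 to 4: ∫_{0}^{4} (θ - 3) sin(-pi*θ) dθ = (1/pi) - (-3/pi) = 4/pi.
So ∫_{-4}^{4} ψ(θ) sin(-pi*θ) dθ = -8/pi.
Hence Im(c_{-4}) = (-1/8)·(-8/pi) = 1/pi.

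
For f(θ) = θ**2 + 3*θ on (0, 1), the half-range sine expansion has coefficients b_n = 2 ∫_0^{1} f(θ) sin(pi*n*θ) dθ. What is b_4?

-2/pi

b_4 = 2 ∫_0^{1} (θ**2 + 3*θ) sin(4*pi*θ) dθ.
Integrating by parts twice (tabular method), an antiderivative of (θ**2 + 3*θ) sin(4*pi*θ) is -θ**2*cos(4*pi*θ)/(4*pi) + θ*sin(4*pi*θ)/(8*pi**2) - 3*θ*cos(4*pi*θ)/(4*pi) + 3*sin(4*pi*θ)/(16*pi**2) + cos(4*pi*θ)/(32*pi**3); evaluating from 0 to 1: ∫_{0}^{1} (θ**2 + 3*θ) sin(4*pi*θ) dθ = ((1/32 - pi**2)/pi**3) - (1/(32*pi**3)) = -1/pi.
Hence b_4 = 2·(-1/pi) = -2/pi.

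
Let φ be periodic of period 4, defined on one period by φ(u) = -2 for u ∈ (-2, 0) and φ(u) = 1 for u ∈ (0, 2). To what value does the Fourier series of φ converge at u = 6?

-1/2

u = 6 differs from u = 2 by 1 full period(s), and the series is 4-periodic.
At u = 2 the one-sided limits are φ(2^-) = 1 and φ(2^+) = -2.
By Dirichlet's theorem the series converges to their average, [(1) + (-2)]/2 = -1/2.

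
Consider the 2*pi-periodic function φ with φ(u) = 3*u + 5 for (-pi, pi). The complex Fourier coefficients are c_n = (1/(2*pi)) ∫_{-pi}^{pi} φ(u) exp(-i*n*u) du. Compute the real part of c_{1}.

0

Since φ is real-valued, Re(c_{1}) = (1/(2*pi)) ∫_{-pi}^{pi} φ(u) cos(u) du = a_{1}/2.
Integrating by parts (boundary term plus one more integral), an antiderivative of (3*u + 5) cos(u) is 3*u*sin(u) + 5*sin(u) + 3*cos(u); evaluating from -pi to pi: ∫_{-pi}^{pi} (3*u + 5) cos(u) du = (-3) - (-3) = 0.
Hence Re(c_{1}) = (1/(2*pi))·(0) = 0.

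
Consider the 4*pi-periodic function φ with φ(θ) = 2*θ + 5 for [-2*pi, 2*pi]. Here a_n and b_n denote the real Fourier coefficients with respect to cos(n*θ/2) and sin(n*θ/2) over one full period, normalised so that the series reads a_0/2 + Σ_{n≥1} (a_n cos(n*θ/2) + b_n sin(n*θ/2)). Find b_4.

-2

b_4 = (1/(2*pi)) ∫_{-2*pi}^{2*pi} φ(θ) sin(2*θ) dθ.
Integrating by parts (boundary term plus one more integral), an antiderivative of (2*θ + 5) sin(2*θ) is -θ*cos(2*θ) + sin(2*θ)/2 - 5*cos(2*θ)/2; evaluating from -2*pi to 2*pi: ∫_{-2*pi}^{2*pi} (2*θ + 5) sin(2*θ) dθ = (-2*pi - 5/2) - (-5/2 + 2*pi) = -4*pi.
Hence b_4 = (1/(2*pi))·(-4*pi) = -2.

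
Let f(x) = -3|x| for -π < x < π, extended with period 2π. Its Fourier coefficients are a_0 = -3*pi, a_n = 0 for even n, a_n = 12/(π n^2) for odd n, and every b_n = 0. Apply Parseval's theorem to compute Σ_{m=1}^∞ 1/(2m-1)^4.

pi**4/96

Parseval: a_0^2/2 + Σ a_n^2 = (1/π) ∫_{-π}^{π} f(x)^2 dx = 6*pi**2.
Subtract a_0^2/2 = 9*pi**2/2: Σ a_n^2 = 3*pi**2/2.
Only odd n contribute, with a_n^2 = 144/(π^2 n^4), so Σ_{m≥1} 1/(2m-1)^4 = π^2·(3*pi**2/2)/144 = pi**4/96.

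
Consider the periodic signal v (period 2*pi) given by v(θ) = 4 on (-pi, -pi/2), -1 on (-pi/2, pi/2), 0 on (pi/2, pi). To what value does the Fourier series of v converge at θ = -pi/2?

3/2

At θ = -pi/2 the one-sided limits are v(-pi/2^-) = 4 and v(-pi/2^+) = -1.
By Dirichlet's theorem the series converges to their average, [(4) + (-1)]/2 = 3/2.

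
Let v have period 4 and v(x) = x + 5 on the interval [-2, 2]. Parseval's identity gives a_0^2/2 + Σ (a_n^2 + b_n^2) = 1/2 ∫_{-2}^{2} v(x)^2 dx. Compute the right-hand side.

158/3

1/2 ∫_{-2}^{2} v(x)^2 dx = 1/2 · (316/3) = 158/3.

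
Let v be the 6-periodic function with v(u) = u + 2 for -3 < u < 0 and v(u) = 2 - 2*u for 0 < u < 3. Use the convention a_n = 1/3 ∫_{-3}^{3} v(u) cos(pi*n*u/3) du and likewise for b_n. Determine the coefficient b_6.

b_6 = 1/3 ∫_{-3}^{3} v(u) sin(2*pi*u) du.
Split the integral at the breakpoints.
Integrating by parts (boundary term plus one more integral), an antiderivative of (u + 2) sin(2*pi*u) is -u*cos(2*pi*u)/(2*pi) + sin(2*pi*u)/(4*pi**2) - cos(2*pi*u)/pi; evaluating from -3 to 0: ∫_{-3}^{0} (u + 2) sin(2*pi*u) du = (-1/pi) - (1/(2*pi)) = -3/(2*pi).
Integrating by parts (boundary term plus one more integral), an antiderivative of (2 - 2*u) sin(2*pi*u) is u*cos(2*pi*u)/pi - sin(2*pi*u)/(2*pi**2) - cos(2*pi*u)/pi; evaluating from 0 to 3: ∫_{0}^{3} (2 - 2*u) sin(2*pi*u) du = (2/pi) - (-1/pi) = 3/pi.
Summing the pieces and multiplying by (1/3) gives b_6 = 1/(2*pi).

1/(2*pi)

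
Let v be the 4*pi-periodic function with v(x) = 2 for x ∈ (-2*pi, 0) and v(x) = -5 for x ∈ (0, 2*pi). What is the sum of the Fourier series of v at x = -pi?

2

v is continuous at x = -pi with value 2, so the series converges to 2 there.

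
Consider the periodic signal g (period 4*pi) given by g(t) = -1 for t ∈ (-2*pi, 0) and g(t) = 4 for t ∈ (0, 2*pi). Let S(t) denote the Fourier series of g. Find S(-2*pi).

3/2

At t = -2*pi the one-sided limits are g(-2*pi^-) = 4 and g(-2*pi^+) = -1.
By Dirichlet's theorem the series converges to their average, [(4) + (-1)]/2 = 3/2.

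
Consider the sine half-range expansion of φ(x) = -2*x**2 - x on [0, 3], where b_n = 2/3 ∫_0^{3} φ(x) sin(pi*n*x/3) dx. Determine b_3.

b_3 = 2/3 ∫_0^{3} (-2*x**2 - x) sin(pi*x) dx.
Integrating by parts twice (tabular method), an antiderivative of (-2*x**2 - x) sin(pi*x) is 2*x**2*cos(pi*x)/pi - 4*x*sin(pi*x)/pi**2 + x*cos(pi*x)/pi - sin(pi*x)/pi**2 - 4*cos(pi*x)/pi**3; evaluating from 0 to 3: ∫_{0}^{3} (-2*x**2 - x) sin(pi*x) dx = (-21/pi + 4/pi**3) - (-4/pi**3) = -21/pi + 8/pi**3.
Hence b_3 = (2/3)·(-21/pi + 8/pi**3) = -14/pi + 16/(3*pi**3).

-14/pi + 16/(3*pi**3)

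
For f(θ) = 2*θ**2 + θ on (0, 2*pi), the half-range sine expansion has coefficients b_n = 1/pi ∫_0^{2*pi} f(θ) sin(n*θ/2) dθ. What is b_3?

4*(-16 + 9*pi + 36*pi**2)/(27*pi)

b_3 = 1/pi ∫_0^{2*pi} (2*θ**2 + θ) sin(3*θ/2) dθ.
Integrating by parts twice (tabular method), an antiderivative of (2*θ**2 + θ) sin(3*θ/2) is -4*θ**2*cos(3*θ/2)/3 + 16*θ*sin(3*θ/2)/9 - 2*θ*cos(3*θ/2)/3 + 4*sin(3*θ/2)/9 + 32*cos(3*θ/2)/27; evaluating from 0 to 2*pi: ∫_{0}^{2*pi} (2*θ**2 + θ) sin(3*θ/2) dθ = (-32/27 + 4*pi/3 + 16*pi**2/3) - (32/27) = -64/27 + 4*pi/3 + 16*pi**2/3.
Hence b_3 = (1/pi)·(-64/27 + 4*pi/3 + 16*pi**2/3) = 4*(-16 + 9*pi + 36*pi**2)/(27*pi).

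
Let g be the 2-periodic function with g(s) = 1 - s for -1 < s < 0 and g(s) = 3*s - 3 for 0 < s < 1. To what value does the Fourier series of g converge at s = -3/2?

-3/2

s = -3/2 differs from s = 1/2 by -1 full period(s), and the series is 2-periodic.
g is continuous at s = 1/2 with value -3/2, so the series converges to -3/2 there.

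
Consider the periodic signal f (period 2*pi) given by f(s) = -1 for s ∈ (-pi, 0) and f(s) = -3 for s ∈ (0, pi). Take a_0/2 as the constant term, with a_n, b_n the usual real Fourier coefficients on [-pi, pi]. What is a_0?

a_0 = 1/pi ∫_{-pi}^{pi} f(s) ds = 1/pi · (-4*pi) = -4.

-4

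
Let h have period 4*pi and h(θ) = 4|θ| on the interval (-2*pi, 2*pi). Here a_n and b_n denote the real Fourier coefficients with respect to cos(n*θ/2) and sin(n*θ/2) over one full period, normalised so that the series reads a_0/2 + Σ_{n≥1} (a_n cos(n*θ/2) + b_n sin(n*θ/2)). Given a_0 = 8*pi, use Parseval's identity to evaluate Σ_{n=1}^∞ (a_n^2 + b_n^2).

32*pi**2/3

Parseval: a_0^2/2 + Σ_{n≥1} (a_n^2+b_n^2) = (1/(2*pi)) ∫_{-2*pi}^{2*pi} h(θ)^2 dθ = 128*pi**2/3.
Subtract a_0^2/2 = 32*pi**2: Σ (a_n^2+b_n^2) = 32*pi**2/3.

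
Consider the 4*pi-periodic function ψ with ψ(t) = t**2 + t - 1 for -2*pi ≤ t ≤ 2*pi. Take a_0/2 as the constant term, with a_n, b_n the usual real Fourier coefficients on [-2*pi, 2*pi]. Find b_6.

-2/3

b_6 = (1/(2*pi)) ∫_{-2*pi}^{2*pi} ψ(t) sin(3*t) dt.
Integrating by parts twice (tabular method), an antiderivative of (t**2 + t - 1) sin(3*t) is -t**2*cos(3*t)/3 + 2*t*sin(3*t)/9 - t*cos(3*t)/3 + sin(3*t)/9 + 11*cos(3*t)/27; evaluating from -2*pi to 2*pi: ∫_{-2*pi}^{2*pi} (t**2 + t - 1) sin(3*t) dt = (-4*pi**2/3 - 2*pi/3 + 11/27) - (-4*pi**2/3 + 11/27 + 2*pi/3) = -4*pi/3.
Hence b_6 = (1/(2*pi))·(-4*pi/3) = -2/3.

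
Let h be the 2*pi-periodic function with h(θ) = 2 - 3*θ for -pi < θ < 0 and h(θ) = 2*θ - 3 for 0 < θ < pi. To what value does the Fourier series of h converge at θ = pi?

-1/2 + 5*pi/2

θ = pi differs from θ = -pi by 1 full period(s), and the series is 2*pi-periodic.
At θ = -pi the one-sided limits are h(-pi^-) = -3 + 2*pi and h(-pi^+) = 2 + 3*pi.
By Dirichlet's theorem the series converges to their average, [(-3 + 2*pi) + (2 + 3*pi)]/2 = -1/2 + 5*pi/2.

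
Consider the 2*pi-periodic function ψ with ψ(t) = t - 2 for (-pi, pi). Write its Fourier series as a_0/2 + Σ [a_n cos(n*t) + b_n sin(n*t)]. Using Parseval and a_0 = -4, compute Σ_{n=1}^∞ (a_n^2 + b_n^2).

Parseval: a_0^2/2 + Σ_{n≥1} (a_n^2+b_n^2) = 1/pi ∫_{-pi}^{pi} ψ(t)^2 dt = 2*pi**2/3 + 8.
Subtract a_0^2/2 = 8: Σ (a_n^2+b_n^2) = 2*pi**2/3.

2*pi**2/3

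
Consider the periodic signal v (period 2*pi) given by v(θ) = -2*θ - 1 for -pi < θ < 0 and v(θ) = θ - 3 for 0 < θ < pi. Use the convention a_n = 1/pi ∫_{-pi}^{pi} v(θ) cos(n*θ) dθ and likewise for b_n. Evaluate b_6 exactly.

1/6

b_6 = 1/pi ∫_{-pi}^{pi} v(θ) sin(6*θ) dθ.
Split the integral at the breakpoints.
Integrating by parts (boundary term plus one more integral), an antiderivative of (-2*θ - 1) sin(6*θ) is θ*cos(6*θ)/3 - sin(6*θ)/18 + cos(6*θ)/6; evaluating from -pi to 0: ∫_{-pi}^{0} (-2*θ - 1) sin(6*θ) dθ = (1/6) - (1/6 - pi/3) = pi/3.
Integrating by parts (boundary term plus one more integral), an antiderivative of (θ - 3) sin(6*θ) is -θ*cos(6*θ)/6 + sin(6*θ)/36 + cos(6*θ)/2; evaluating from 0 to pi: ∫_{0}^{pi} (θ - 3) sin(6*θ) dθ = (1/2 - pi/6) - (1/2) = -pi/6.
Summing the pieces and multiplying by (1/pi) gives b_6 = 1/6.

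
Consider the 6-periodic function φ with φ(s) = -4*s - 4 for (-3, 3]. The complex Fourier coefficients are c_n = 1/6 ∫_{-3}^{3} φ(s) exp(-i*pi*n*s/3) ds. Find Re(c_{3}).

0

Since φ is real-valued, Re(c_{3}) = 1/6 ∫_{-3}^{3} φ(s) cos(pi*s) ds = a_{3}/2.
Integrating by parts (boundary term plus one more integral), an antiderivative of (-4*s - 4) cos(pi*s) is -4*s*sin(pi*s)/pi - 4*sin(pi*s)/pi - 4*cos(pi*s)/pi**2; evaluating from -3 to 3: ∫_{-3}^{3} (-4*s - 4) cos(pi*s) ds = (4/pi**2) - (4/pi**2) = 0.
Hence Re(c_{3}) = (1/6)·(0) = 0.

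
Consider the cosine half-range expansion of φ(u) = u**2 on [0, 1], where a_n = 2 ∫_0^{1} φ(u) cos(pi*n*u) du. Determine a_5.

-4/(25*pi**2)

a_5 = 2 ∫_0^{1} (u**2) cos(5*pi*u) du.
Integrating by parts twice (tabular method), an antiderivative of (u**2) cos(5*pi*u) is u**2*sin(5*pi*u)/(5*pi) + 2*u*cos(5*pi*u)/(25*pi**2) - 2*sin(5*pi*u)/(125*pi**3); evaluating from 0 to 1: ∫_{0}^{1} (u**2) cos(5*pi*u) du = (-2/(25*pi**2)) - (0) = -2/(25*pi**2).
Hence a_5 = 2·(-2/(25*pi**2)) = -4/(25*pi**2).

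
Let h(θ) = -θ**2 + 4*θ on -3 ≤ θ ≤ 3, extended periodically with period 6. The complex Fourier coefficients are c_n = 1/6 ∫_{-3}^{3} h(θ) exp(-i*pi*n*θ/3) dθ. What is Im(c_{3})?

Since h is real-valued, Im(c_{3}) = -1/6 ∫_{-3}^{3} h(θ) sin(pi*θ) dθ = -b_{3}/2.
Integrating by parts twice (tabular method), an antiderivative of (-θ**2 + 4*θ) sin(pi*θ) is θ**2*cos(pi*θ)/pi - 2*θ*sin(pi*θ)/pi**2 - 4*θ*cos(pi*θ)/pi + 4*sin(pi*θ)/pi**2 - 2*cos(pi*θ)/pi**3; evaluating from -3 to 3: ∫_{-3}^{3} (-θ**2 + 4*θ) sin(pi*θ) dθ = (2/pi**3 + 3/pi) - (-21/pi + 2/pi**3) = 24/pi.
Hence Im(c_{3}) = (-1/6)·(24/pi) = -4/pi.

-4/pi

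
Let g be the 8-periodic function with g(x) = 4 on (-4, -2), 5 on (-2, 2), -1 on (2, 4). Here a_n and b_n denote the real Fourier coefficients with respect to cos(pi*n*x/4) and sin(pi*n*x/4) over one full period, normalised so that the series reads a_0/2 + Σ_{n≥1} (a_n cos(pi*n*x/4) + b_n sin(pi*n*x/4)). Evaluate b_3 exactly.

b_3 = 1/4 ∫_{-4}^{4} g(x) sin(3*pi*x/4) dx.
Split the integral at the breakpoints.
Directly, an antiderivative of (4) sin(3*pi*x/4) is -16*cos(3*pi*x/4)/(3*pi); evaluating from -4 to -2: ∫_{-4}^{-2} (4) sin(3*pi*x/4) dx = (0) - (16/(3*pi)) = -16/(3*pi).
Directly, an antiderivative of (5) sin(3*pi*x/4) is -20*cos(3*pi*x/4)/(3*pi); evaluating from -2 to 2: ∫_{-2}^{2} (5) sin(3*pi*x/4) dx = (0) - (0) = 0.
Directly, an antiderivative of (-1) sin(3*pi*x/4) is 4*cos(3*pi*x/4)/(3*pi); evaluating from 2 to 4: ∫_{2}^{4} (-1) sin(3*pi*x/4) dx = (-4/(3*pi)) - (0) = -4/(3*pi).
Summing the pieces and multiplying by (1/4) gives b_3 = -5/(3*pi).

-5/(3*pi)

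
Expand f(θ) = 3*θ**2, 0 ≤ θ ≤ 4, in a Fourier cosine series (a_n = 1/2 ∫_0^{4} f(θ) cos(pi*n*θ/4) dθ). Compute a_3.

-64/(3*pi**2)

a_3 = 1/2 ∫_0^{4} (3*θ**2) cos(3*pi*θ/4) dθ.
Integrating by parts twice (tabular method), an antiderivative of (3*θ**2) cos(3*pi*θ/4) is 4*θ**2*sin(3*pi*θ/4)/pi + 32*θ*cos(3*pi*θ/4)/(3*pi**2) - 128*sin(3*pi*θ/4)/(9*pi**3); evaluating from 0 to 4: ∫_{0}^{4} (3*θ**2) cos(3*pi*θ/4) dθ = (-128/(3*pi**2)) - (0) = -128/(3*pi**2).
Hence a_3 = (1/2)·(-128/(3*pi**2)) = -64/(3*pi**2).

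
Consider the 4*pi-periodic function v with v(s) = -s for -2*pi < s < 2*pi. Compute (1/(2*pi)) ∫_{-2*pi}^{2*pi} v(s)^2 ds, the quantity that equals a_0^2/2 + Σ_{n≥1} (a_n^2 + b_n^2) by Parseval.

8*pi**2/3

(1/(2*pi)) ∫_{-2*pi}^{2*pi} v(s)^2 ds = (1/(2*pi)) · (16*pi**3/3) = 8*pi**2/3.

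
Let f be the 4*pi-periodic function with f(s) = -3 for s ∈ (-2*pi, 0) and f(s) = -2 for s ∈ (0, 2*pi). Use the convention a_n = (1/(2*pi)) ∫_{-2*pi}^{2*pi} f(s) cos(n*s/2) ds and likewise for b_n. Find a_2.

a_2 = (1/(2*pi)) ∫_{-2*pi}^{2*pi} f(s) cos(s) ds.
Split the integral at the breakpoints.
Directly, an antiderivative of (-3) cos(s) is -3*sin(s); evaluating from -2*pi to 0: ∫_{-2*pi}^{0} (-3) cos(s) ds = (0) - (0) = 0.
Directly, an antiderivative of (-2) cos(s) is -2*sin(s); evaluating from 0 to 2*pi: ∫_{0}^{2*pi} (-2) cos(s) ds = (0) - (0) = 0.
Summing the pieces and multiplying by (1/(2*pi)) gives a_2 = 0.

0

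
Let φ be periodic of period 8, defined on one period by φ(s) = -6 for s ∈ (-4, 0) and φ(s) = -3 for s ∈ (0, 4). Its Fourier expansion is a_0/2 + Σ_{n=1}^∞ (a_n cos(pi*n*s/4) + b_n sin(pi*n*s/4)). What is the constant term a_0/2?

a_0 = 1/4 ∫_{-4}^{4} φ(s) ds = 1/4 · (-36) = -9.
So the constant term a_0/2 = -9/2.

-9/2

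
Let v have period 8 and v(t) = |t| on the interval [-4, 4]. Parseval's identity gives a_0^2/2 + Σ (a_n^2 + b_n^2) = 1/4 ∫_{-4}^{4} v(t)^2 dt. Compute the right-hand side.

32/3

1/4 ∫_{-4}^{4} v(t)^2 dt = 1/4 · (128/3) = 32/3.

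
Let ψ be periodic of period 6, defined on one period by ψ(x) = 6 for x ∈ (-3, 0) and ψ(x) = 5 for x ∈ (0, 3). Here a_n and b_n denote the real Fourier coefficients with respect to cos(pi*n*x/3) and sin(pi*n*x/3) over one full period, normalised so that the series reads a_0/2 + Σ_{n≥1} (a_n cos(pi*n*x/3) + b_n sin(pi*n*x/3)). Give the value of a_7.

0

a_7 = 1/3 ∫_{-3}^{3} ψ(x) cos(7*pi*x/3) dx.
Split the integral at the breakpoints.
Directly, an antiderivative of (6) cos(7*pi*x/3) is 18*sin(7*pi*x/3)/(7*pi); evaluating from -3 to 0: ∫_{-3}^{0} (6) cos(7*pi*x/3) dx = (0) - (0) = 0.
Directly, an antiderivative of (5) cos(7*pi*x/3) is 15*sin(7*pi*x/3)/(7*pi); evaluating from 0 to 3: ∫_{0}^{3} (5) cos(7*pi*x/3) dx = (0) - (0) = 0.
Summing the pieces and multiplying by (1/3) gives a_7 = 0.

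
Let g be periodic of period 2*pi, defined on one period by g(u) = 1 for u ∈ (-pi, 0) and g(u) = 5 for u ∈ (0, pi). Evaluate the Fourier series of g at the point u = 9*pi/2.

u = 9*pi/2 differs from u = pi/2 by 2 full period(s), and the series is 2*pi-periodic.
g is continuous at u = pi/2 with value 5, so the series converges to 5 there.

5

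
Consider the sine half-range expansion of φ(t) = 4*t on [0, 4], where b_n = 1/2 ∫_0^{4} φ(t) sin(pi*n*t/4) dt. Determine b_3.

32/(3*pi)

b_3 = 1/2 ∫_0^{4} (4*t) sin(3*pi*t/4) dt.
Integrating by parts (boundary term plus one more integral), an antiderivative of (4*t) sin(3*pi*t/4) is -16*t*cos(3*pi*t/4)/(3*pi) + 64*sin(3*pi*t/4)/(9*pi**2); evaluating from 0 to 4: ∫_{0}^{4} (4*t) sin(3*pi*t/4) dt = (64/(3*pi)) - (0) = 64/(3*pi).
Hence b_3 = (1/2)·(64/(3*pi)) = 32/(3*pi).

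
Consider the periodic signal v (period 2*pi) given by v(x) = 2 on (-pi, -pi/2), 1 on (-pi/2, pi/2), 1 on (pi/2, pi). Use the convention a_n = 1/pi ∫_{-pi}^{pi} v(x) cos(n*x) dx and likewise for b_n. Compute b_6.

b_6 = 1/pi ∫_{-pi}^{pi} v(x) sin(6*x) dx.
Split the integral at the breakpoints.
Directly, an antiderivative of (2) sin(6*x) is -cos(6*x)/3; evaluating from -pi to -pi/2: ∫_{-pi}^{-pi/2} (2) sin(6*x) dx = (1/3) - (-1/3) = 2/3.
Directly, an antiderivative of (1) sin(6*x) is -cos(6*x)/6; evaluating from -pi/2 to pi/2: ∫_{-pi/2}^{pi/2} (1) sin(6*x) dx = (1/6) - (1/6) = 0.
Directly, an antiderivative of (1) sin(6*x) is -cos(6*x)/6; evaluating from pi/2 to pi: ∫_{pi/2}^{pi} (1) sin(6*x) dx = (-1/6) - (1/6) = -1/3.
Summing the pieces and multiplying by (1/pi) gives b_6 = 1/(3*pi).

1/(3*pi)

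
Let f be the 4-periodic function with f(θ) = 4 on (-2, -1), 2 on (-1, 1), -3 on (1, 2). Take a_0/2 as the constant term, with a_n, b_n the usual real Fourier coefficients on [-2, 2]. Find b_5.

b_5 = 1/2 ∫_{-2}^{2} f(θ) sin(5*pi*θ/2) dθ.
Split the integral at the breakpoints.
Directly, an antiderivative of (4) sin(5*pi*θ/2) is -8*cos(5*pi*θ/2)/(5*pi); evaluating from -2 to -1: ∫_{-2}^{-1} (4) sin(5*pi*θ/2) dθ = (0) - (8/(5*pi)) = -8/(5*pi).
Directly, an antiderivative of (2) sin(5*pi*θ/2) is -4*cos(5*pi*θ/2)/(5*pi); evaluating from -1 to 1: ∫_{-1}^{1} (2) sin(5*pi*θ/2) dθ = (0) - (0) = 0.
Directly, an antiderivative of (-3) sin(5*pi*θ/2) is 6*cos(5*pi*θ/2)/(5*pi); evaluating from 1 to 2: ∫_{1}^{2} (-3) sin(5*pi*θ/2) dθ = (-6/(5*pi)) - (0) = -6/(5*pi).
Summing the pieces and multiplying by (1/2) gives b_5 = -7/(5*pi).

-7/(5*pi)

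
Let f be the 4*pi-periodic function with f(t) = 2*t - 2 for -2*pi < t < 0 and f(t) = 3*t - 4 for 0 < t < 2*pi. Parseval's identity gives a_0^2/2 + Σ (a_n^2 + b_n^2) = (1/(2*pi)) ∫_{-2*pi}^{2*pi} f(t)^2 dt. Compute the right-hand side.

(1/(2*pi)) ∫_{-2*pi}^{2*pi} f(t)^2 dt = (1/(2*pi)) · (8*pi*(-12*pi + 15 + 13*pi**2)/3) = -16*pi + 20 + 52*pi**2/3.

-16*pi + 20 + 52*pi**2/3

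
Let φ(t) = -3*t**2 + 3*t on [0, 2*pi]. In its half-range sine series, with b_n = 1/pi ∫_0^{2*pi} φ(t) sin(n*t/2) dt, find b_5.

12*(-50*pi**2 + 8 + 25*pi)/(125*pi)

b_5 = 1/pi ∫_0^{2*pi} (-3*t**2 + 3*t) sin(5*t/2) dt.
Integrating by parts twice (tabular method), an antiderivative of (-3*t**2 + 3*t) sin(5*t/2) is 6*t**2*cos(5*t/2)/5 - 24*t*sin(5*t/2)/25 - 6*t*cos(5*t/2)/5 + 12*sin(5*t/2)/25 - 48*cos(5*t/2)/125; evaluating from 0 to 2*pi: ∫_{0}^{2*pi} (-3*t**2 + 3*t) sin(5*t/2) dt = (-24*pi**2/5 + 48/125 + 12*pi/5) - (-48/125) = -24*pi**2/5 + 96/125 + 12*pi/5.
Hence b_5 = (1/pi)·(-24*pi**2/5 + 96/125 + 12*pi/5) = 12*(-50*pi**2 + 8 + 25*pi)/(125*pi).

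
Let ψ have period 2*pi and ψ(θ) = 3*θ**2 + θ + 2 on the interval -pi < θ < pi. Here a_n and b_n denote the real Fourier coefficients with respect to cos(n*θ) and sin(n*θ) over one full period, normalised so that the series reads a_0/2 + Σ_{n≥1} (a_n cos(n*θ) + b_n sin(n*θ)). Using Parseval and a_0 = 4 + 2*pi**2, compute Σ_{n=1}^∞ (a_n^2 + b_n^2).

Parseval: a_0^2/2 + Σ_{n≥1} (a_n^2+b_n^2) = 1/pi ∫_{-pi}^{pi} ψ(θ)^2 dθ = 8 + 26*pi**2/3 + 18*pi**4/5.
Subtract a_0^2/2 = 2*(2 + pi**2)**2: Σ (a_n^2+b_n^2) = 2*pi**2*(5 + 12*pi**2)/15.

2*pi**2*(5 + 12*pi**2)/15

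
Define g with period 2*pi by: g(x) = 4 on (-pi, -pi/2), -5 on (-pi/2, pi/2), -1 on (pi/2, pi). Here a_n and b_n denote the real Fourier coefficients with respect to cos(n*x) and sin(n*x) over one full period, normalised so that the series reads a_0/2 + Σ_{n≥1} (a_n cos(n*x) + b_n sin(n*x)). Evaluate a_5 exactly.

a_5 = 1/pi ∫_{-pi}^{pi} g(x) cos(5*x) dx.
Split the integral at the breakpoints.
Directly, an antiderivative of (4) cos(5*x) is 4*sin(5*x)/5; evaluating from -pi to -pi/2: ∫_{-pi}^{-pi/2} (4) cos(5*x) dx = (-4/5) - (0) = -4/5.
Directly, an antiderivative of (-5) cos(5*x) is -sin(5*x); evaluating from -pi/2 to pi/2: ∫_{-pi/2}^{pi/2} (-5) cos(5*x) dx = (-1) - (1) = -2.
Directly, an antiderivative of (-1) cos(5*x) is -sin(5*x)/5; evaluating from pi/2 to pi: ∫_{pi/2}^{pi} (-1) cos(5*x) dx = (0) - (-1/5) = 1/5.
Summing the pieces and multiplying by (1/pi) gives a_5 = -13/(5*pi).

-13/(5*pi)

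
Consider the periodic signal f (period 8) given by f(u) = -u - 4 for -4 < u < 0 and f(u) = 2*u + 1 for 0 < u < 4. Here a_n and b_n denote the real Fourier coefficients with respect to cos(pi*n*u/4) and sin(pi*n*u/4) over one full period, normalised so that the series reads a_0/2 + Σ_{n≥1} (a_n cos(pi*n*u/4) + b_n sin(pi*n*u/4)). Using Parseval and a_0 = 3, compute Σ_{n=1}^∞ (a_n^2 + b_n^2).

187/6

Parseval: a_0^2/2 + Σ_{n≥1} (a_n^2+b_n^2) = 1/4 ∫_{-4}^{4} f(u)^2 du = 107/3.
Subtract a_0^2/2 = 9/2: Σ (a_n^2+b_n^2) = 187/6.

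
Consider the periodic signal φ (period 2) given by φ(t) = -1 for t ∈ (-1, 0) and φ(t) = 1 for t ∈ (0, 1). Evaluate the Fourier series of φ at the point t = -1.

At t = -1 the one-sided limits are φ(-1^-) = 1 and φ(-1^+) = -1.
By Dirichlet's theorem the series converges to their average, [(1) + (-1)]/2 = 0.

0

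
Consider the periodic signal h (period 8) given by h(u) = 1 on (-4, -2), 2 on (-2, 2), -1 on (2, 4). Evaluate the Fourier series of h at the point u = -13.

-1

u = -13 differs from u = 3 by -2 full period(s), and the series is 8-periodic.
h is continuous at u = 3 with value -1, so the series converges to -1 there.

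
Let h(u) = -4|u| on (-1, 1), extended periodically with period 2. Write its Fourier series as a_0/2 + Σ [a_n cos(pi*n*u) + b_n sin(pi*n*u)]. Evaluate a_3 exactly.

a_3 = ∫_{-1}^{1} h(u) cos(3*pi*u) du.
h is even and cos(3*pi*u) is even, so the integrand is even and a_3 = 2 ∫_0^{1} h(u) cos(3*pi*u) du.
Integrating by parts (boundary term plus one more integral), an antiderivative of (-4*u) cos(3*pi*u) is -4*u*sin(3*pi*u)/(3*pi) - 4*cos(3*pi*u)/(9*pi**2); evaluating from 0 to 1: ∫_{0}^{1} (-4*u) cos(3*pi*u) du = (4/(9*pi**2)) - (-4/(9*pi**2)) = 8/(9*pi**2).
Hence a_3 = 2·(8/(9*pi**2)) = 16/(9*pi**2).

16/(9*pi**2)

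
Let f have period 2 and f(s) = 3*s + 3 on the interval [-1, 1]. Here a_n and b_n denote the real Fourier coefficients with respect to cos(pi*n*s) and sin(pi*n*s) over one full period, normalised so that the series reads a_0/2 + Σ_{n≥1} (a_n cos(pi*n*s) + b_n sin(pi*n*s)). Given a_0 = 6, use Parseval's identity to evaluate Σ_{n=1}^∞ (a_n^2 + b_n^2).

Parseval: a_0^2/2 + Σ_{n≥1} (a_n^2+b_n^2) = ∫_{-1}^{1} f(s)^2 ds = 24.
Subtract a_0^2/2 = 18: Σ (a_n^2+b_n^2) = 6.

6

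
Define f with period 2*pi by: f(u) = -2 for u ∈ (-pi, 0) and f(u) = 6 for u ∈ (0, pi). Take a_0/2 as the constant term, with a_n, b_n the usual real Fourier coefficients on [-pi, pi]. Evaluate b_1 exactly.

b_1 = 1/pi ∫_{-pi}^{pi} f(u) sin(u) du.
Split the integral at the breakpoints.
Directly, an antiderivative of (-2) sin(u) is 2*cos(u); evaluating from -pi to 0: ∫_{-pi}^{0} (-2) sin(u) du = (2) - (-2) = 4.
Directly, an antiderivative of (6) sin(u) is -6*cos(u); evaluating from 0 to pi: ∫_{0}^{pi} (6) sin(u) du = (6) - (-6) = 12.
Summing the pieces and multiplying by (1/pi) gives b_1 = 16/pi.

16/pi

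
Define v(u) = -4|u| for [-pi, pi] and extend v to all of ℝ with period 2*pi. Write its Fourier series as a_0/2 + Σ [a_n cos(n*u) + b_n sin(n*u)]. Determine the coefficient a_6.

0

a_6 = 1/pi ∫_{-pi}^{pi} v(u) cos(6*u) du.
v is even and cos(6*u) is even, so the integrand is even and a_6 = 2/pi ∫_0^{pi} v(u) cos(6*u) du.
Integrating by parts (boundary term plus one more integral), an antiderivative of (-4*u) cos(6*u) is -2*u*sin(6*u)/3 - cos(6*u)/9; evaluating from 0 to pi: ∫_{0}^{pi} (-4*u) cos(6*u) du = (-1/9) - (-1/9) = 0.
Hence a_6 = (2/pi)·(0) = 0.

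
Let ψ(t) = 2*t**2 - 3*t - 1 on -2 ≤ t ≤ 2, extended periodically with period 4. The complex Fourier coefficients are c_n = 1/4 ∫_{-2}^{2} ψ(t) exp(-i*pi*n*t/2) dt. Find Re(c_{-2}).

4/pi**2

Since ψ is real-valued, Re(c_{-2}) = 1/4 ∫_{-2}^{2} ψ(t) cos(-pi*t) dt = a_{2}/2.
Integrating by parts twice (tabular method), an antiderivative of (2*t**2 - 3*t - 1) cos(-pi*t) is 2*t**2*sin(pi*t)/pi - 3*t*sin(pi*t)/pi + 4*t*cos(pi*t)/pi**2 - sin(pi*t)/pi - 4*sin(pi*t)/pi**3 - 3*cos(pi*t)/pi**2; evaluating from -2 to 2: ∫_{-2}^{2} (2*t**2 - 3*t - 1) cos(-pi*t) dt = (5/pi**2) - (-11/pi**2) = 16/pi**2.
Hence Re(c_{-2}) = (1/4)·(16/pi**2) = 4/pi**2.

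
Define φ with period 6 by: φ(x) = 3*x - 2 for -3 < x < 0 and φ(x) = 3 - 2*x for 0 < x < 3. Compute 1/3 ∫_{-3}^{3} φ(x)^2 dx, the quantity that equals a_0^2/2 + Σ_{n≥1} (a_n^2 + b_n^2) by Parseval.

1/3 ∫_{-3}^{3} φ(x)^2 dx = 1/3 · (156) = 52.

52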